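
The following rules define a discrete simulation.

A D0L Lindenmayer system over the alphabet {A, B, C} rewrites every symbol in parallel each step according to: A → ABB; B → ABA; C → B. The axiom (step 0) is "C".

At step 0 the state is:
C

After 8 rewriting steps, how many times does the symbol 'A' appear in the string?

t=0: C
t=1: B
t=2: ABA
t=3: ABBABAABB
t=4: ABBABAABAABBABAABBABBABAABA
t=5: ABBABAABAABBABAABBABBABAABBABBABAABAABBABAABBABBABAABAABBABAABAABBABAABBABBABAABB
t=6: ABBABAABAABBABAABBABBABAABBABBABAABAABBABAABBABBABAABAABBA…AABBABBABAABAABBABAABBABBABAABAABBABAABAABBABAABBABBABAABA  (len 243)
t=7: ABBABAABAABBABAABBABBABAABBABBABAABAABBABAABBABBABAABAABBA…AABBABBABAABAABBABAABBABBABAABAABBABAABAABBABAABBABBABAABB  (len 729)
t=8: ABBABAABAABBABAABBABBABAABBABBABAABAABBABAABBABBABAABAABBA…AABBABBABAABAABBABAABBABBABAABAABBABAABAABBABAABBABBABAABA  (len 2187)

1094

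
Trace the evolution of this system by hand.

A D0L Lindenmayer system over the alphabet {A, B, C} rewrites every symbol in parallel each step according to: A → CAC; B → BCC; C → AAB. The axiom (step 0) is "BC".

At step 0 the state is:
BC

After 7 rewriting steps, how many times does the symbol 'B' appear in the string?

884

step 0: BC
step 1: BCCAAB
step 2: BCCAABAABCACCACBCC
step 3: BCCAABAABCACCACBCCCACCACBCCAABCACAABAABCACAABBCCAABAAB
step 4: BCCAABAABCACCACBCCCACCACBCCAABCACAABAABCACAABBCCAABAABAABC…CBCCCACCACBCCAABCACAABCACCACBCCBCCAABAABCACCACBCCCACCACBCC  (len 162)
step 5: BCCAABAABCACCACBCCCACCACBCCAABCACAABAABCACAABBCCAABAABAABC…CBCCAABCACAABAABCACAABBCCAABAABAABCACAABAABCACAABBCCAABAAB  (len 486)
step 6: BCCAABAABCACCACBCCCACCACBCCAABCACAABAABCACAABBCCAABAABAABC…CBCCCACCACBCCAABCACAABCACCACBCCBCCAABAABCACCACBCCCACCACBCC  (len 1458)
step 7: BCCAABAABCACCACBCCCACCACBCCAABCACAABAABCACAABBCCAABAABAABC…CBCCAABCACAABAABCACAABBCCAABAABAABCACAABAABCACAABBCCAABAAB  (len 4374)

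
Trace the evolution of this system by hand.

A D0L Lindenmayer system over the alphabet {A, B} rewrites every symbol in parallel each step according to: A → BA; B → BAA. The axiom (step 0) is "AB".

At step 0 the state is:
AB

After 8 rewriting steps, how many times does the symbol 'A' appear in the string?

1393

[0] AB
[1] BABAA
[2] BAABABAABABA
[3] BAABABABAABABAABABABAABABAABA
[4] BAABABABAABABAABABAABABABAABABAABABABAABABAABABAABABABAABABAABABABAABA
[5] BAABABABAABABAABABAABABABAABABAABABABAABABAABABABAABABAABA…BAABABABAABABAABABAABABABAABABAABABABAABABAABABAABABABAABA  (len 169)
[6] BAABABABAABABAABABAABABABAABABAABABABAABABAABABABAABABAABA…BAABABAABABABAABABAABABABAABABAABABABAABABAABABAABABABAABA  (len 408)
[7] BAABABABAABABAABABAABABABAABABAABABABAABABAABABABAABABAABA…BAABABAABABABAABABAABABABAABABAABABABAABABAABABAABABABAABA  (len 985)
[8] BAABABABAABABAABABAABABABAABABAABABABAABABAABABABAABABAABA…BAABABAABABABAABABAABABABAABABAABABABAABABAABABAABABABAABA  (len 2378)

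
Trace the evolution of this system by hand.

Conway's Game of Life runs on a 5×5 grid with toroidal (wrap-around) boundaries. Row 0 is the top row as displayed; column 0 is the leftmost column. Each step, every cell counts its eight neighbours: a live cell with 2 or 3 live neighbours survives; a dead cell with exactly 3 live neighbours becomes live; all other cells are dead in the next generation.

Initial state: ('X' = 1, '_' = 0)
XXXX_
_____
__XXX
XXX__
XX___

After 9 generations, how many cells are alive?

3

[0] XXXX_
_____
__XXX
XXX__
XX___
[1] X_X_X
X____
X_XXX
_____
___X_
[2] XX_XX
__X__
XX_XX
__X__
___XX
[3] XX___
_____
XX_XX
_XX__
_X___
[4] XX___
__X__
XX_XX
___XX
_____
[5] _X___
__XX_
XX___
__XX_
X___X
[6] XXXXX
X_X__
_X__X
__XX_
XXXXX
[7] _____
_____
XX__X
_____
_____
[8] _____
X____
X____
X____
_____
[9] _____
_____
XX__X
_____
_____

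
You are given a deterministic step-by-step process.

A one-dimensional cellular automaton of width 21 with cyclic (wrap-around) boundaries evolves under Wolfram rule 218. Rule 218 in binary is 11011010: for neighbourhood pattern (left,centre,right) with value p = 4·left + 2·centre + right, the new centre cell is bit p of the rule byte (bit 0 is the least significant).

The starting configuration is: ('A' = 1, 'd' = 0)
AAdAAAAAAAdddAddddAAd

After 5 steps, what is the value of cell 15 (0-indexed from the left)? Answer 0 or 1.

gen 0: AAdAAAAAAAdddAddddAAd
gen 1: AAdAAAAAAAAdAdAddAAAd
gen 2: AAdAAAAAAAAddddAAAAAd
gen 3: AAdAAAAAAAAAddAAAAAAd
gen 4: AAdAAAAAAAAAAAAAAAAAd
gen 5: AAdAAAAAAAAAAAAAAAAAd

1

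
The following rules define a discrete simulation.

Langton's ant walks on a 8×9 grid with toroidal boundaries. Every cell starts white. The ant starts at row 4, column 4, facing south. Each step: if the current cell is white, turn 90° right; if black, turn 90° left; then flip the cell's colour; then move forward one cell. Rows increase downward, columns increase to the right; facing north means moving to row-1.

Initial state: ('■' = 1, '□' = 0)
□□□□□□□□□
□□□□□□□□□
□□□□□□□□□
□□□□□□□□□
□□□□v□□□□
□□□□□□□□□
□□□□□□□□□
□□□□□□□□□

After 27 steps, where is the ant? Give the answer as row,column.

gen 0: □□□□□□□□□
□□□□□□□□□
□□□□□□□□□
□□□□□□□□□
□□□□v□□□□
□□□□□□□□□
□□□□□□□□□
□□□□□□□□□
gen 1: □□□□□□□□□
□□□□□□□□□
□□□□□□□□□
□□□□□□□□□
□□□<■□□□□
□□□□□□□□□
□□□□□□□□□
□□□□□□□□□
gen 2: □□□□□□□□□
□□□□□□□□□
□□□□□□□□□
□□□^□□□□□
□□□■■□□□□
□□□□□□□□□
□□□□□□□□□
□□□□□□□□□
gen 3: □□□□□□□□□
□□□□□□□□□
□□□□□□□□□
□□□■>□□□□
□□□■■□□□□
□□□□□□□□□
□□□□□□□□□
□□□□□□□□□
gen 4: □□□□□□□□□
□□□□□□□□□
□□□□□□□□□
□□□■■□□□□
□□□■v□□□□
□□□□□□□□□
□□□□□□□□□
□□□□□□□□□
gen 5: □□□□□□□□□
□□□□□□□□□
□□□□□□□□□
□□□■■□□□□
□□□■□>□□□
□□□□□□□□□
□□□□□□□□□
□□□□□□□□□
gen 6: □□□□□□□□□
□□□□□□□□□
□□□□□□□□□
□□□■■□□□□
□□□■□■□□□
□□□□□v□□□
□□□□□□□□□
□□□□□□□□□
gen 7: □□□□□□□□□
□□□□□□□□□
□□□□□□□□□
□□□■■□□□□
□□□■□■□□□
□□□□<■□□□
□□□□□□□□□
□□□□□□□□□
gen 8: □□□□□□□□□
□□□□□□□□□
□□□□□□□□□
□□□■■□□□□
□□□■^■□□□
□□□□■■□□□
□□□□□□□□□
□□□□□□□□□
gen 9: □□□□□□□□□
□□□□□□□□□
□□□□□□□□□
□□□■■□□□□
□□□■■>□□□
□□□□■■□□□
□□□□□□□□□
□□□□□□□□□
gen 10: □□□□□□□□□
□□□□□□□□□
□□□□□□□□□
□□□■■^□□□
□□□■■□□□□
□□□□■■□□□
□□□□□□□□□
□□□□□□□□□
gen 11: □□□□□□□□□
□□□□□□□□□
□□□□□□□□□
□□□■■■>□□
□□□■■□□□□
□□□□■■□□□
□□□□□□□□□
□□□□□□□□□
gen 12: □□□□□□□□□
□□□□□□□□□
□□□□□□□□□
□□□■■■■□□
□□□■■□v□□
□□□□■■□□□
□□□□□□□□□
□□□□□□□□□
gen 13: □□□□□□□□□
□□□□□□□□□
□□□□□□□□□
□□□■■■■□□
□□□■■<■□□
□□□□■■□□□
□□□□□□□□□
□□□□□□□□□
gen 14: □□□□□□□□□
□□□□□□□□□
□□□□□□□□□
□□□■■^■□□
□□□■■■■□□
□□□□■■□□□
□□□□□□□□□
□□□□□□□□□
gen 15: □□□□□□□□□
□□□□□□□□□
□□□□□□□□□
□□□■<□■□□
□□□■■■■□□
□□□□■■□□□
□□□□□□□□□
□□□□□□□□□
gen 16: □□□□□□□□□
□□□□□□□□□
□□□□□□□□□
□□□■□□■□□
□□□■v■■□□
□□□□■■□□□
□□□□□□□□□
□□□□□□□□□
gen 17: □□□□□□□□□
□□□□□□□□□
□□□□□□□□□
□□□■□□■□□
□□□■□>■□□
□□□□■■□□□
□□□□□□□□□
□□□□□□□□□
gen 18: □□□□□□□□□
□□□□□□□□□
□□□□□□□□□
□□□■□^■□□
□□□■□□■□□
□□□□■■□□□
□□□□□□□□□
□□□□□□□□□
gen 19: □□□□□□□□□
□□□□□□□□□
□□□□□□□□□
□□□■□■>□□
□□□■□□■□□
□□□□■■□□□
□□□□□□□□□
□□□□□□□□□
gen 20: □□□□□□□□□
□□□□□□□□□
□□□□□□^□□
□□□■□■□□□
□□□■□□■□□
□□□□■■□□□
□□□□□□□□□
□□□□□□□□□
gen 21: □□□□□□□□□
□□□□□□□□□
□□□□□□■>□
□□□■□■□□□
□□□■□□■□□
□□□□■■□□□
□□□□□□□□□
□□□□□□□□□
gen 22: □□□□□□□□□
□□□□□□□□□
□□□□□□■■□
□□□■□■□v□
□□□■□□■□□
□□□□■■□□□
□□□□□□□□□
□□□□□□□□□
gen 23: □□□□□□□□□
□□□□□□□□□
□□□□□□■■□
□□□■□■<■□
□□□■□□■□□
□□□□■■□□□
□□□□□□□□□
□□□□□□□□□
gen 24: □□□□□□□□□
□□□□□□□□□
□□□□□□^■□
□□□■□■■■□
□□□■□□■□□
□□□□■■□□□
□□□□□□□□□
□□□□□□□□□
gen 25: □□□□□□□□□
□□□□□□□□□
□□□□□<□■□
□□□■□■■■□
□□□■□□■□□
□□□□■■□□□
□□□□□□□□□
□□□□□□□□□
gen 26: □□□□□□□□□
□□□□□^□□□
□□□□□■□■□
□□□■□■■■□
□□□■□□■□□
□□□□■■□□□
□□□□□□□□□
□□□□□□□□□
gen 27: □□□□□□□□□
□□□□□■>□□
□□□□□■□■□
□□□■□■■■□
□□□■□□■□□
□□□□■■□□□
□□□□□□□□□
□□□□□□□□□

1,6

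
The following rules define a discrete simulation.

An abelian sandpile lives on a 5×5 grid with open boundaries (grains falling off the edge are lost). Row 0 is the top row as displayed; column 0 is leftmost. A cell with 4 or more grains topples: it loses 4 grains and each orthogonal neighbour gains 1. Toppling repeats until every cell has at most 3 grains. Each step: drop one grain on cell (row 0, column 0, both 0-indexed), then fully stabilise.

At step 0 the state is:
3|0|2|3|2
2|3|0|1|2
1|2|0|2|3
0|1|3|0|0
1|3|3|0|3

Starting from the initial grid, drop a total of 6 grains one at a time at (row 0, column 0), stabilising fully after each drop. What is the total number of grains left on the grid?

41

t=0: 3|0|2|3|2
2|3|0|1|2
1|2|0|2|3
0|1|3|0|0
1|3|3|0|3
t=1: 0|1|2|3|2
3|3|0|1|2
1|2|0|2|3
0|1|3|0|0
1|3|3|0|3
t=2: 1|1|2|3|2
3|3|0|1|2
1|2|0|2|3
0|1|3|0|0
1|3|3|0|3
t=3: 2|1|2|3|2
3|3|0|1|2
1|2|0|2|3
0|1|3|0|0
1|3|3|0|3
t=4: 3|1|2|3|2
3|3|0|1|2
1|2|0|2|3
0|1|3|0|0
1|3|3|0|3
t=5: 1|3|2|3|2
1|0|1|1|2
2|3|0|2|3
0|1|3|0|0
1|3|3|0|3
t=6: 2|3|2|3|2
1|0|1|1|2
2|3|0|2|3
0|1|3|0|0
1|3|3|0|3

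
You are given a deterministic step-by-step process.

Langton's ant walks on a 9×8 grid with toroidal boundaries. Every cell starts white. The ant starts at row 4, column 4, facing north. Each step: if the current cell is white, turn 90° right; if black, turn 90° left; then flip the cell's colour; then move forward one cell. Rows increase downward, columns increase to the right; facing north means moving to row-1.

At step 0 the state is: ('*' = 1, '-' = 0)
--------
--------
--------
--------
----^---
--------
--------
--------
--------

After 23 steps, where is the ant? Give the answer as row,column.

5,2

t=0: --------
--------
--------
--------
----^---
--------
--------
--------
--------
t=1: --------
--------
--------
--------
----*>--
--------
--------
--------
--------
t=2: --------
--------
--------
--------
----**--
-----v--
--------
--------
--------
t=3: --------
--------
--------
--------
----**--
----<*--
--------
--------
--------
t=4: --------
--------
--------
--------
----^*--
----**--
--------
--------
--------
t=5: --------
--------
--------
--------
---<-*--
----**--
--------
--------
--------
t=6: --------
--------
--------
---^----
---*-*--
----**--
--------
--------
--------
t=7: --------
--------
--------
---*>---
---*-*--
----**--
--------
--------
--------
t=8: --------
--------
--------
---**---
---*v*--
----**--
--------
--------
--------
t=9: --------
--------
--------
---**---
---<**--
----**--
--------
--------
--------
t=10: --------
--------
--------
---**---
----**--
---v**--
--------
--------
--------
t=11: --------
--------
--------
---**---
----**--
--<***--
--------
--------
--------
t=12: --------
--------
--------
---**---
--^-**--
--****--
--------
--------
--------
t=13: --------
--------
--------
---**---
--*>**--
--****--
--------
--------
--------
t=14: --------
--------
--------
---**---
--****--
--*v**--
--------
--------
--------
t=15: --------
--------
--------
---**---
--****--
--*->*--
--------
--------
--------
t=16: --------
--------
--------
---**---
--**^*--
--*--*--
--------
--------
--------
t=17: --------
--------
--------
---**---
--*<-*--
--*--*--
--------
--------
--------
t=18: --------
--------
--------
---**---
--*--*--
--*v-*--
--------
--------
--------
t=19: --------
--------
--------
---**---
--*--*--
--<*-*--
--------
--------
--------
t=20: --------
--------
--------
---**---
--*--*--
---*-*--
--v-----
--------
--------
t=21: --------
--------
--------
---**---
--*--*--
---*-*--
-<*-----
--------
--------
t=22: --------
--------
--------
---**---
--*--*--
-^-*-*--
-**-----
--------
--------
t=23: --------
--------
--------
---**---
--*--*--
-*>*-*--
-**-----
--------
--------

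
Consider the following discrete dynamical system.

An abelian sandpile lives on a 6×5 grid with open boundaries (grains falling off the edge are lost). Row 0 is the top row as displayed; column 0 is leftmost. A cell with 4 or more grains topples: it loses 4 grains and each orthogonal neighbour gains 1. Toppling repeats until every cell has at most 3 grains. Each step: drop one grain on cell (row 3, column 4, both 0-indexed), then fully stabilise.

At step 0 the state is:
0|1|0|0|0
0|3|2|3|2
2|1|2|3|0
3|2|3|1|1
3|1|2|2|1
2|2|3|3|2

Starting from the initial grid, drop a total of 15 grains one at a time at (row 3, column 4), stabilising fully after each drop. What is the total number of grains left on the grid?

51

[0] 0|1|0|0|0
0|3|2|3|2
2|1|2|3|0
3|2|3|1|1
3|1|2|2|1
2|2|3|3|2
[1] 0|1|0|0|0
0|3|2|3|2
2|1|2|3|0
3|2|3|1|2
3|1|2|2|1
2|2|3|3|2
[2] 0|1|0|0|0
0|3|2|3|2
2|1|2|3|0
3|2|3|1|3
3|1|2|2|1
2|2|3|3|2
[3] 0|1|0|0|0
0|3|2|3|2
2|1|2|3|1
3|2|3|2|0
3|1|2|2|2
2|2|3|3|2
[4] 0|1|0|0|0
0|3|2|3|2
2|1|2|3|1
3|2|3|2|1
3|1|2|2|2
2|2|3|3|2
[5] 0|1|0|0|0
0|3|2|3|2
2|1|2|3|1
3|2|3|2|2
3|1|2|2|2
2|2|3|3|2
[6] 0|1|0|0|0
0|3|2|3|2
2|1|2|3|1
3|2|3|2|3
3|1|2|2|2
2|2|3|3|2
[7] 0|1|0|0|0
0|3|2|3|2
2|1|2|3|2
3|2|3|3|0
3|1|2|2|3
2|2|3|3|2
[8] 0|1|0|0|0
0|3|2|3|2
2|1|2|3|2
3|2|3|3|1
3|1|2|2|3
2|2|3|3|2
[9] 0|1|0|0|0
0|3|2|3|2
2|1|2|3|2
3|2|3|3|2
3|1|2|2|3
2|2|3|3|2
[10] 0|1|0|0|0
0|3|2|3|2
2|1|2|3|2
3|2|3|3|3
3|1|2|2|3
2|2|3|3|2
[11] 0|2|1|1|1
1|0|1|2|0
2|3|1|3|1
3|3|2|3|3
3|2|1|2|2
2|3|1|2|0
[12] 0|2|1|1|1
1|0|1|3|0
2|3|2|0|3
3|3|3|1|1
3|2|1|3|3
2|3|1|2|0
[13] 0|2|1|1|1
1|0|1|3|0
2|3|2|0|3
3|3|3|1|2
3|2|1|3|3
2|3|1|2|0
[14] 0|2|1|1|1
1|0|1|3|0
2|3|2|0|3
3|3|3|1|3
3|2|1|3|3
2|3|1|2|0
[15] 0|2|1|1|1
1|0|1|3|1
2|3|2|1|0
3|3|3|3|2
3|2|2|0|1
2|3|1|3|1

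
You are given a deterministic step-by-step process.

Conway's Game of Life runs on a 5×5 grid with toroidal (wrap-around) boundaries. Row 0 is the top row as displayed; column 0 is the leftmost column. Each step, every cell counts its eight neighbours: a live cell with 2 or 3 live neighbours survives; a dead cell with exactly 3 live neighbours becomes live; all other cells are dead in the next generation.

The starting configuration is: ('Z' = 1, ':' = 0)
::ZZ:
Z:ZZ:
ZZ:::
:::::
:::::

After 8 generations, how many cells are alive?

gen 0: ::ZZ:
Z:ZZ:
ZZ:::
:::::
:::::
gen 1: :ZZZZ
Z::Z:
ZZZ:Z
:::::
:::::
gen 2: ZZZZZ
:::::
ZZZZZ
ZZ:::
::ZZ:
gen 3: ZZ::Z
:::::
::ZZZ
:::::
:::::
gen 4: Z::::
:ZZ::
:::Z:
:::Z:
Z::::
gen 5: Z::::
:ZZ::
:::Z:
::::Z
::::Z
gen 6: ZZ:::
:ZZ::
::ZZ:
:::ZZ
Z:::Z
gen 7: ::Z:Z
Z::Z:
:Z::Z
Z:Z::
:Z:Z:
gen 8: ZZZ:Z
ZZZZ:
:ZZZZ
Z:ZZZ
ZZ:ZZ

20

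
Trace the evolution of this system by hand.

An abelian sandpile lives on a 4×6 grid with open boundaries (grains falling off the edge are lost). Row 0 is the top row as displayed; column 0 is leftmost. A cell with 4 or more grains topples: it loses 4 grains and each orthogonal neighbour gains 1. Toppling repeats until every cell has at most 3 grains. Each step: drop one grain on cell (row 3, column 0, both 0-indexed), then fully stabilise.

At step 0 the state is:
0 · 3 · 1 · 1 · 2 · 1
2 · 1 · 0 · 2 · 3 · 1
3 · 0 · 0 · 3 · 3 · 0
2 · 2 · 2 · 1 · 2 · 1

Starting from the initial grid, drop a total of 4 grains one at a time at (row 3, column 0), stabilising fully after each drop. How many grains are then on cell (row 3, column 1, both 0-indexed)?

0) 0 · 3 · 1 · 1 · 2 · 1
2 · 1 · 0 · 2 · 3 · 1
3 · 0 · 0 · 3 · 3 · 0
2 · 2 · 2 · 1 · 2 · 1
1) 0 · 3 · 1 · 1 · 2 · 1
2 · 1 · 0 · 2 · 3 · 1
3 · 0 · 0 · 3 · 3 · 0
3 · 2 · 2 · 1 · 2 · 1
2) 0 · 3 · 1 · 1 · 2 · 1
3 · 1 · 0 · 2 · 3 · 1
0 · 1 · 0 · 3 · 3 · 0
1 · 3 · 2 · 1 · 2 · 1
3) 0 · 3 · 1 · 1 · 2 · 1
3 · 1 · 0 · 2 · 3 · 1
0 · 1 · 0 · 3 · 3 · 0
2 · 3 · 2 · 1 · 2 · 1
4) 0 · 3 · 1 · 1 · 2 · 1
3 · 1 · 0 · 2 · 3 · 1
0 · 1 · 0 · 3 · 3 · 0
3 · 3 · 2 · 1 · 2 · 1

3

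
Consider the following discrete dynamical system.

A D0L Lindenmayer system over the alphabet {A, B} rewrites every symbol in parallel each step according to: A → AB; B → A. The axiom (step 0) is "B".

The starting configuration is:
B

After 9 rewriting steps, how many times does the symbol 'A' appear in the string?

34

k=0  B
k=1  A
k=2  AB
k=3  ABA
k=4  ABAAB
k=5  ABAABABA
k=6  ABAABABAABAAB
k=7  ABAABABAABAABABAABABA
k=8  ABAABABAABAABABAABABAABAABABAABAAB
k=9  ABAABABAABAABABAABABAABAABABAABAABABAABABAABAABABAABABA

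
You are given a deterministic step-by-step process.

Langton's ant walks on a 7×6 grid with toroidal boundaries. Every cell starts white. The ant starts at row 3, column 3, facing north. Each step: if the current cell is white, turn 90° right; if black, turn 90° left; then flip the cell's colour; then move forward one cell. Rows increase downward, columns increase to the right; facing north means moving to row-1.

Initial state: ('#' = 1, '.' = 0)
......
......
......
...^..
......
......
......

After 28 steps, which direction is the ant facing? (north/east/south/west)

north

[0] ......
......
......
...^..
......
......
......
[1] ......
......
......
...#>.
......
......
......
[2] ......
......
......
...##.
....v.
......
......
[3] ......
......
......
...##.
...<#.
......
......
[4] ......
......
......
...^#.
...##.
......
......
[5] ......
......
......
..<.#.
...##.
......
......
[6] ......
......
..^...
..#.#.
...##.
......
......
[7] ......
......
..#>..
..#.#.
...##.
......
......
[8] ......
......
..##..
..#v#.
...##.
......
......
[9] ......
......
..##..
..<##.
...##.
......
......
[10] ......
......
..##..
...##.
..v##.
......
......
[11] ......
......
..##..
...##.
.<###.
......
......
[12] ......
......
..##..
.^.##.
.####.
......
......
[13] ......
......
..##..
.#>##.
.####.
......
......
[14] ......
......
..##..
.####.
.#v##.
......
......
[15] ......
......
..##..
.####.
.#.>#.
......
......
[16] ......
......
..##..
.##^#.
.#..#.
......
......
[17] ......
......
..##..
.#<.#.
.#..#.
......
......
[18] ......
......
..##..
.#..#.
.#v.#.
......
......
[19] ......
......
..##..
.#..#.
.<#.#.
......
......
[20] ......
......
..##..
.#..#.
..#.#.
.v....
......
[21] ......
......
..##..
.#..#.
..#.#.
<#....
......
[22] ......
......
..##..
.#..#.
^.#.#.
##....
......
[23] ......
......
..##..
.#..#.
#>#.#.
##....
......
[24] ......
......
..##..
.#..#.
###.#.
#v....
......
[25] ......
......
..##..
.#..#.
###.#.
#.>...
......
[26] ......
......
..##..
.#..#.
###.#.
#.#...
..v...
[27] ......
......
..##..
.#..#.
###.#.
#.#...
.<#...
[28] ......
......
..##..
.#..#.
###.#.
#^#...
.##...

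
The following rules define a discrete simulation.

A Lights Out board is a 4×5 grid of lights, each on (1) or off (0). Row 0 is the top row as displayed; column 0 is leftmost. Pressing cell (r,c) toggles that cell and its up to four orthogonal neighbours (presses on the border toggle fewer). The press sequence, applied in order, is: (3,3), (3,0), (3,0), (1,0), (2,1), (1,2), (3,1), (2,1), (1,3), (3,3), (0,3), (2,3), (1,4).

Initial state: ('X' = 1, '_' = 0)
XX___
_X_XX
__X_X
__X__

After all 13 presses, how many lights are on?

t=0: XX___
_X_XX
__X_X
__X__
t=1: XX___
_X_XX
__XXX
___XX
t=2: XX___
_X_XX
X_XXX
XX_XX
t=3: XX___
_X_XX
__XXX
___XX
t=4: _X___
X__XX
X_XXX
___XX
t=5: _X___
XX_XX
_X_XX
_X_XX
t=6: _XX__
X_X_X
_XXXX
_X_XX
t=7: _XX__
X_X_X
__XXX
X_XXX
t=8: _XX__
XXX_X
XX_XX
XXXXX
t=9: _XXX_
XX_X_
XX__X
XXXXX
t=10: _XXX_
XX_X_
XX_XX
XX___
t=11: _X__X
XX___
XX_XX
XX___
t=12: _X__X
XX_X_
XXX__
XX_X_
t=13: _X___
XX__X
XXX_X
XX_X_

11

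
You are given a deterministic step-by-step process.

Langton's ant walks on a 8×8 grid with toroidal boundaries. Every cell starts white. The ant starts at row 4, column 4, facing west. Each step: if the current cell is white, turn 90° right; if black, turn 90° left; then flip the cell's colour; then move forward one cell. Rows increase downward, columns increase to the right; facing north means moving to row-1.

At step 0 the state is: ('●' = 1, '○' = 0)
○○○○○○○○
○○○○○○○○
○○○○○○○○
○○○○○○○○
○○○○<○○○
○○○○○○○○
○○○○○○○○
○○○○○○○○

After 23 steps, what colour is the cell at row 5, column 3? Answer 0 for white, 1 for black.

step 0: ○○○○○○○○
○○○○○○○○
○○○○○○○○
○○○○○○○○
○○○○<○○○
○○○○○○○○
○○○○○○○○
○○○○○○○○
step 1: ○○○○○○○○
○○○○○○○○
○○○○○○○○
○○○○^○○○
○○○○●○○○
○○○○○○○○
○○○○○○○○
○○○○○○○○
step 2: ○○○○○○○○
○○○○○○○○
○○○○○○○○
○○○○●>○○
○○○○●○○○
○○○○○○○○
○○○○○○○○
○○○○○○○○
step 3: ○○○○○○○○
○○○○○○○○
○○○○○○○○
○○○○●●○○
○○○○●v○○
○○○○○○○○
○○○○○○○○
○○○○○○○○
step 4: ○○○○○○○○
○○○○○○○○
○○○○○○○○
○○○○●●○○
○○○○<●○○
○○○○○○○○
○○○○○○○○
○○○○○○○○
step 5: ○○○○○○○○
○○○○○○○○
○○○○○○○○
○○○○●●○○
○○○○○●○○
○○○○v○○○
○○○○○○○○
○○○○○○○○
step 6: ○○○○○○○○
○○○○○○○○
○○○○○○○○
○○○○●●○○
○○○○○●○○
○○○<●○○○
○○○○○○○○
○○○○○○○○
step 7: ○○○○○○○○
○○○○○○○○
○○○○○○○○
○○○○●●○○
○○○^○●○○
○○○●●○○○
○○○○○○○○
○○○○○○○○
step 8: ○○○○○○○○
○○○○○○○○
○○○○○○○○
○○○○●●○○
○○○●>●○○
○○○●●○○○
○○○○○○○○
○○○○○○○○
step 9: ○○○○○○○○
○○○○○○○○
○○○○○○○○
○○○○●●○○
○○○●●●○○
○○○●v○○○
○○○○○○○○
○○○○○○○○
step 10: ○○○○○○○○
○○○○○○○○
○○○○○○○○
○○○○●●○○
○○○●●●○○
○○○●○>○○
○○○○○○○○
○○○○○○○○
step 11: ○○○○○○○○
○○○○○○○○
○○○○○○○○
○○○○●●○○
○○○●●●○○
○○○●○●○○
○○○○○v○○
○○○○○○○○
step 12: ○○○○○○○○
○○○○○○○○
○○○○○○○○
○○○○●●○○
○○○●●●○○
○○○●○●○○
○○○○<●○○
○○○○○○○○
step 13: ○○○○○○○○
○○○○○○○○
○○○○○○○○
○○○○●●○○
○○○●●●○○
○○○●^●○○
○○○○●●○○
○○○○○○○○
step 14: ○○○○○○○○
○○○○○○○○
○○○○○○○○
○○○○●●○○
○○○●●●○○
○○○●●>○○
○○○○●●○○
○○○○○○○○
step 15: ○○○○○○○○
○○○○○○○○
○○○○○○○○
○○○○●●○○
○○○●●^○○
○○○●●○○○
○○○○●●○○
○○○○○○○○
step 16: ○○○○○○○○
○○○○○○○○
○○○○○○○○
○○○○●●○○
○○○●<○○○
○○○●●○○○
○○○○●●○○
○○○○○○○○
step 17: ○○○○○○○○
○○○○○○○○
○○○○○○○○
○○○○●●○○
○○○●○○○○
○○○●v○○○
○○○○●●○○
○○○○○○○○
step 18: ○○○○○○○○
○○○○○○○○
○○○○○○○○
○○○○●●○○
○○○●○○○○
○○○●○>○○
○○○○●●○○
○○○○○○○○
step 19: ○○○○○○○○
○○○○○○○○
○○○○○○○○
○○○○●●○○
○○○●○○○○
○○○●○●○○
○○○○●v○○
○○○○○○○○
step 20: ○○○○○○○○
○○○○○○○○
○○○○○○○○
○○○○●●○○
○○○●○○○○
○○○●○●○○
○○○○●○>○
○○○○○○○○
step 21: ○○○○○○○○
○○○○○○○○
○○○○○○○○
○○○○●●○○
○○○●○○○○
○○○●○●○○
○○○○●○●○
○○○○○○v○
step 22: ○○○○○○○○
○○○○○○○○
○○○○○○○○
○○○○●●○○
○○○●○○○○
○○○●○●○○
○○○○●○●○
○○○○○<●○
step 23: ○○○○○○○○
○○○○○○○○
○○○○○○○○
○○○○●●○○
○○○●○○○○
○○○●○●○○
○○○○●^●○
○○○○○●●○

1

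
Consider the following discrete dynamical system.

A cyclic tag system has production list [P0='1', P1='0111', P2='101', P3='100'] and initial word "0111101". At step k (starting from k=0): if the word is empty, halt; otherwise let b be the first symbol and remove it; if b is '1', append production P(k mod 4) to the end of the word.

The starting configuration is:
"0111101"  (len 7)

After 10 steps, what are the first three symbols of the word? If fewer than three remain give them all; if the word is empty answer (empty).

k=0  "0111101"  (len 7)
k=1  "111101"  (len 6)
k=2  "111010111"  (len 9)
k=3  "11010111101"  (len 11)
k=4  "1010111101100"  (len 13)
k=5  "0101111011001"  (len 13)
k=6  "101111011001"  (len 12)
k=7  "01111011001101"  (len 14)
k=8  "1111011001101"  (len 13)
k=9  "1110110011011"  (len 13)
k=10  "1101100110110111"  (len 16)

110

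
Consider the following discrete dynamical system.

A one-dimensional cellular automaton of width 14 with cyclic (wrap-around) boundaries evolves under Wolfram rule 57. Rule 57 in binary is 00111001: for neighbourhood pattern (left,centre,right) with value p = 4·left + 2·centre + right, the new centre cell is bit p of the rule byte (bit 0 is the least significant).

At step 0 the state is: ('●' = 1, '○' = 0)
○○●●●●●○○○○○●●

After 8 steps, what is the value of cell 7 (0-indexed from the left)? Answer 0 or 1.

gen 0: ○○●●●●●○○○○○●●
gen 1: ●○●○○○○●●●●○●○
gen 2: ○●○●●●○●○○○●○●
gen 3: ●○●●○○●○●●○○●○
gen 4: ○●●○●○○●●○●○○●
gen 5: ●●○●○●○●○●○●○○
gen 6: ●○●○●○●○●○●○●○
gen 7: ○●○●○●○●○●○●○●
gen 8: ●○●○●○●○●○●○●○

0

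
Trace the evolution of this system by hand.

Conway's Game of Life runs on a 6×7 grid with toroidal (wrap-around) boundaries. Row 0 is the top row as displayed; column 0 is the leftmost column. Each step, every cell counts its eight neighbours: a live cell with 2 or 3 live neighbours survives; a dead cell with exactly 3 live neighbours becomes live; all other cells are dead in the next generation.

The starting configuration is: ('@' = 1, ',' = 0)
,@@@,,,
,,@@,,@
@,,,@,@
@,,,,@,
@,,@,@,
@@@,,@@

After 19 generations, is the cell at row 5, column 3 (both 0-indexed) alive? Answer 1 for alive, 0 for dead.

1

0) ,@@@,,,
,,@@,,@
@,,,@,@
@,,,,@,
@,,@,@,
@@@,,@@
1) ,,,,@@,
,,,,@@@
@@,@@,,
@@,,,@,
,,@,,@,
,,,,,@,
2) ,,,,,,,
@,,,,,@
,@@@,,,
@,,@,@,
,@,,@@,
,,,,,@@
3) @,,,,@,
@@@,,,,
,@@@@,,
@,,@,@@
@,,,,,,
,,,,@@@
4) @,,,@@,
@,,,@,@
,,,,@@,
@,,@,@@
@,,,,,,
@,,,@@,
5) @@,@,,,
@,,@,,,
,,,@,,,
@,,,,@,
@@,,,,,
@@,,@@,
6) ,,,@,,,
@@,@@,,
,,,,@,@
@@,,,,@
,,,,@@,
,,,,@,,
7) ,,@@,,,
@,@@@@,
,,@@@,@
@,,,@,@
@,,,@@@
,,,@@@,
8) ,@,,,,@
,,,,,@@
,,@,,,,
,@,,,,,
@,,,,,,
,,@,,,,
9) @,,,,@@
@,,,,@@
,,,,,,,
,@,,,,,
,@,,,,,
@@,,,,,
10) ,,,,,@,
@,,,,@,
@,,,,,@
,,,,,,,
,@@,,,,
,@,,,,,
11) ,,,,,,@
@,,,,@,
@,,,,,@
@@,,,,,
,@@,,,,
,@@,,,,
12) @@,,,,@
@,,,,@,
,,,,,,,
,,@,,,@
,,,,,,,
@@@,,,,
13) ,,@,,,,
@@,,,,,
,,,,,,@
,,,,,,,
@,@,,,,
,,@,,,@
14) @,@,,,,
@@,,,,,
@,,,,,,
,,,,,,,
,@,,,,,
,,@@,,,
15) @,@@,,,
@,,,,,@
@@,,,,,
,,,,,,,
,,@,,,,
,,@@,,,
16) @,@@,,@
,,@,,,@
@@,,,,@
,@,,,,,
,,@@,,,
,,,,,,,
17) @@@@,,@
,,@@,@,
,@@,,,@
,@,,,,,
,,@,,,,
,@,,,,,
18) @,,@@,@
,,,,@@,
@@,@,,,
@@,,,,,
,@@,,,,
,,,@,,,
19) ,,,@,,@
,@@,,@,
@@@,@,@
,,,,,,,
@@@,,,,
@@,@@,,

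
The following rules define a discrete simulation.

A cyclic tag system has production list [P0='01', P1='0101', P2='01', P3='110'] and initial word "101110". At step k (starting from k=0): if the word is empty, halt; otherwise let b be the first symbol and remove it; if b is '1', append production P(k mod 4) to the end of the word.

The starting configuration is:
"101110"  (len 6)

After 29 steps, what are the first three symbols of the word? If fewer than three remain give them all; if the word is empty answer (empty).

step 0: "101110"  (len 6)
step 1: "0111001"  (len 7)
step 2: "111001"  (len 6)
step 3: "1100101"  (len 7)
step 4: "100101110"  (len 9)
step 5: "0010111001"  (len 10)
step 6: "010111001"  (len 9)
step 7: "10111001"  (len 8)
step 8: "0111001110"  (len 10)
step 9: "111001110"  (len 9)
step 10: "110011100101"  (len 12)
step 11: "1001110010101"  (len 13)
step 12: "001110010101110"  (len 15)
step 13: "01110010101110"  (len 14)
step 14: "1110010101110"  (len 13)
step 15: "11001010111001"  (len 14)
step 16: "1001010111001110"  (len 16)
step 17: "00101011100111001"  (len 17)
step 18: "0101011100111001"  (len 16)
step 19: "101011100111001"  (len 15)
step 20: "01011100111001110"  (len 17)
step 21: "1011100111001110"  (len 16)
step 22: "0111001110011100101"  (len 19)
step 23: "111001110011100101"  (len 18)
step 24: "11001110011100101110"  (len 20)
step 25: "100111001110010111001"  (len 21)
step 26: "001110011100101110010101"  (len 24)
step 27: "01110011100101110010101"  (len 23)
step 28: "1110011100101110010101"  (len 22)
step 29: "11001110010111001010101"  (len 23)

110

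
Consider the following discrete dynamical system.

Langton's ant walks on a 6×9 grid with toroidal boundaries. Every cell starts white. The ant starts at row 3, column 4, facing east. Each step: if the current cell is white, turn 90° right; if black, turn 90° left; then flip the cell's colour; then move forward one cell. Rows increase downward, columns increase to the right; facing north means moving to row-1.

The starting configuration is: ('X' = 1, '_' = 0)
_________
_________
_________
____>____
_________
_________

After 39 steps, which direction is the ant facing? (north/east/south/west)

t=0: _________
_________
_________
____>____
_________
_________
t=1: _________
_________
_________
____X____
____v____
_________
t=2: _________
_________
_________
____X____
___<X____
_________
t=3: _________
_________
_________
___^X____
___XX____
_________
t=4: _________
_________
_________
___X>____
___XX____
_________
t=5: _________
_________
____^____
___X_____
___XX____
_________
t=6: _________
_________
____X>___
___X_____
___XX____
_________
t=7: _________
_________
____XX___
___X_v___
___XX____
_________
t=8: _________
_________
____XX___
___X<X___
___XX____
_________
t=9: _________
_________
____^X___
___XXX___
___XX____
_________
t=10: _________
_________
___<_X___
___XXX___
___XX____
_________
t=11: _________
___^_____
___X_X___
___XXX___
___XX____
_________
t=12: _________
___X>____
___X_X___
___XXX___
___XX____
_________
t=13: _________
___XX____
___XvX___
___XXX___
___XX____
_________
t=14: _________
___XX____
___<XX___
___XXX___
___XX____
_________
t=15: _________
___XX____
____XX___
___vXX___
___XX____
_________
t=16: _________
___XX____
____XX___
____>X___
___XX____
_________
t=17: _________
___XX____
____^X___
_____X___
___XX____
_________
t=18: _________
___XX____
___<_X___
_____X___
___XX____
_________
t=19: _________
___^X____
___X_X___
_____X___
___XX____
_________
t=20: _________
__<_X____
___X_X___
_____X___
___XX____
_________
t=21: __^______
__X_X____
___X_X___
_____X___
___XX____
_________
t=22: __X>_____
__X_X____
___X_X___
_____X___
___XX____
_________
t=23: __XX_____
__XvX____
___X_X___
_____X___
___XX____
_________
t=24: __XX_____
__<XX____
___X_X___
_____X___
___XX____
_________
t=25: __XX_____
___XX____
__vX_X___
_____X___
___XX____
_________
t=26: __XX_____
___XX____
_<XX_X___
_____X___
___XX____
_________
t=27: __XX_____
_^_XX____
_XXX_X___
_____X___
___XX____
_________
t=28: __XX_____
_X>XX____
_XXX_X___
_____X___
___XX____
_________
t=29: __XX_____
_XXXX____
_XvX_X___
_____X___
___XX____
_________
t=30: __XX_____
_XXXX____
_X_>_X___
_____X___
___XX____
_________
t=31: __XX_____
_XX^X____
_X___X___
_____X___
___XX____
_________
t=32: __XX_____
_X<_X____
_X___X___
_____X___
___XX____
_________
t=33: __XX_____
_X__X____
_Xv__X___
_____X___
___XX____
_________
t=34: __XX_____
_X__X____
_<X__X___
_____X___
___XX____
_________
t=35: __XX_____
_X__X____
__X__X___
_v___X___
___XX____
_________
t=36: __XX_____
_X__X____
__X__X___
<X___X___
___XX____
_________
t=37: __XX_____
_X__X____
^_X__X___
XX___X___
___XX____
_________
t=38: __XX_____
_X__X____
X>X__X___
XX___X___
___XX____
_________
t=39: __XX_____
_X__X____
XXX__X___
Xv___X___
___XX____
_________

south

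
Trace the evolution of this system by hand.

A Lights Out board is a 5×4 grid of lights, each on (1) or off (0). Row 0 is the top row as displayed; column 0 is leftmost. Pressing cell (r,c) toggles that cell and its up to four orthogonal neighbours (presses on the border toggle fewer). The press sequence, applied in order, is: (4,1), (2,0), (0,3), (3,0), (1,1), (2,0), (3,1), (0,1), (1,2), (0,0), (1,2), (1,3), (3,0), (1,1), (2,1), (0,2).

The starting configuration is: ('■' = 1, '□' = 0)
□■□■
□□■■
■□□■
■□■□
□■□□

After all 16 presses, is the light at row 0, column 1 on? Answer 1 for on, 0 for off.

k=0  □■□■
□□■■
■□□■
■□■□
□■□□
k=1  □■□■
□□■■
■□□■
■■■□
■□■□
k=2  □■□■
■□■■
□■□■
□■■□
■□■□
k=3  □■■□
■□■□
□■□■
□■■□
■□■□
k=4  □■■□
■□■□
■■□■
■□■□
□□■□
k=5  □□■□
□■□□
■□□■
■□■□
□□■□
k=6  □□■□
■■□□
□■□■
□□■□
□□■□
k=7  □□■□
■■□□
□□□■
■■□□
□■■□
k=8  ■■□□
■□□□
□□□■
■■□□
□■■□
k=9  ■■■□
■■■■
□□■■
■■□□
□■■□
k=10  □□■□
□■■■
□□■■
■■□□
□■■□
k=11  □□□□
□□□□
□□□■
■■□□
□■■□
k=12  □□□■
□□■■
□□□□
■■□□
□■■□
k=13  □□□■
□□■■
■□□□
□□□□
■■■□
k=14  □■□■
■■□■
■■□□
□□□□
■■■□
k=15  □■□■
■□□■
□□■□
□■□□
■■■□
k=16  □□■□
■□■■
□□■□
□■□□
■■■□

0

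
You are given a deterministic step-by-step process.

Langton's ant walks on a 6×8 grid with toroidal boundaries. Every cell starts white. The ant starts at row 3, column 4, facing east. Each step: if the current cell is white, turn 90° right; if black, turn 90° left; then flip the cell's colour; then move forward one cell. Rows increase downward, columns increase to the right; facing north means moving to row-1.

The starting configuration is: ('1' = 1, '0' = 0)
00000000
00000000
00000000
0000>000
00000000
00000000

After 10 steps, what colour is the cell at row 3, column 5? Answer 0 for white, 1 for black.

1

gen 0: 00000000
00000000
00000000
0000>000
00000000
00000000
gen 1: 00000000
00000000
00000000
00001000
0000v000
00000000
gen 2: 00000000
00000000
00000000
00001000
000<1000
00000000
gen 3: 00000000
00000000
00000000
000^1000
00011000
00000000
gen 4: 00000000
00000000
00000000
0001>000
00011000
00000000
gen 5: 00000000
00000000
0000^000
00010000
00011000
00000000
gen 6: 00000000
00000000
00001>00
00010000
00011000
00000000
gen 7: 00000000
00000000
00001100
00010v00
00011000
00000000
gen 8: 00000000
00000000
00001100
0001<100
00011000
00000000
gen 9: 00000000
00000000
0000^100
00011100
00011000
00000000
gen 10: 00000000
00000000
000<0100
00011100
00011000
00000000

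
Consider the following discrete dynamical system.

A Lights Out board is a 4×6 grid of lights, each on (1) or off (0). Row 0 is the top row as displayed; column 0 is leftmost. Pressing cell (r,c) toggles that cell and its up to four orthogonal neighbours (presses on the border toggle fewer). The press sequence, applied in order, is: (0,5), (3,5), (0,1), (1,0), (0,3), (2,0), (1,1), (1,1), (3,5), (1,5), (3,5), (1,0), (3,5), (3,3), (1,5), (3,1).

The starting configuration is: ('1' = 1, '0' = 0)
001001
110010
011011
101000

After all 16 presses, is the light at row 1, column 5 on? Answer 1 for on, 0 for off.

gen 0: 001001
110010
011011
101000
gen 1: 001010
110011
011011
101000
gen 2: 001010
110011
011010
101011
gen 3: 110010
100011
011010
101011
gen 4: 010010
010011
111010
101011
gen 5: 011100
010111
111010
101011
gen 6: 011100
110111
001010
001011
gen 7: 001100
001111
011010
001011
gen 8: 011100
110111
001010
001011
gen 9: 011100
110111
001011
001000
gen 10: 011101
110100
001010
001000
gen 11: 011101
110100
001011
001011
gen 12: 111101
000100
101011
001011
gen 13: 111101
000100
101010
001000
gen 14: 111101
000100
101110
000110
gen 15: 111100
000111
101111
000110
gen 16: 111100
000111
111111
111110

1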